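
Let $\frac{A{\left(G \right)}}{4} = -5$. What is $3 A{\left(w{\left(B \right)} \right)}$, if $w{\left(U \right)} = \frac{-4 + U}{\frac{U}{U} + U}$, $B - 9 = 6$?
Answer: $-60$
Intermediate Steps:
$B = 15$ ($B = 9 + 6 = 15$)
$w{\left(U \right)} = \frac{-4 + U}{1 + U}$
$A{\left(G \right)} = -20$ ($A{\left(G \right)} = 4 \left(-5\right) = -20$)
$3 A{\left(w{\left(B \right)} \right)} = 3 \left(-20\right) = -60$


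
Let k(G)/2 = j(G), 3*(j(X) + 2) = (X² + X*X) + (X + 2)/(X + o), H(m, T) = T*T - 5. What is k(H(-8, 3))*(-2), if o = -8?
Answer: -98/3 ≈ -32.667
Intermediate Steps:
H(m, T) = -5 + T² (H(m, T) = T² - 5 = -5 + T²)
j(X) = -2 + 2*X²/3 + (2 + X)/(3*(-8 + X)) (j(X) = -2 + ((X² + X*X) + (X + 2)/(X - 8))/3 = -2 + ((X² + X²) + (2 + X)/(-8 + X))/3 = -2 + (2*X² + (2 + X)/(-8 + X))/3 = -2 + (2*X²/3 + (2 + X)/(3*(-8 + X))) = -2 + 2*X²/3 + (2 + X)/(3*(-8 + X)))
k(G) = 2*(50 - 16*G² - 5*G + 2*G³)/(3*(-8 + G)) (k(G) = 2*((50 - 16*G² - 5*G + 2*G³)/(3*(-8 + G))) = 2*(50 - 16*G² - 5*G + 2*G³)/(3*(-8 + G)))
k(H(-8, 3))*(-2) = (2*(50 - 16*(-5 + 3²)² - 5*(-5 + 3²) + 2*(-5 + 3²)³)/(3*(-8 + (-5 + 3²))))*(-2) = (2*(50 - 16*(-5 + 9)² - 5*(-5 + 9) + 2*(-5 + 9)³)/(3*(-8 + (-5 + 9))))*(-2) = (2*(50 - 16*4² - 5*4 + 2*4³)/(3*(-8 + 4)))*(-2) = ((⅔)*(50 - 16*16 - 20 + 2*64)/(-4))*(-2) = ((⅔)*(-¼)*(50 - 256 - 20 + 128))*(-2) = ((⅔)*(-¼)*(-98))*(-2) = (49/3)*(-2) = -98/3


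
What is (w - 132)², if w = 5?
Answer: 16129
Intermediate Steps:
(w - 132)² = (5 - 132)² = (-127)² = 16129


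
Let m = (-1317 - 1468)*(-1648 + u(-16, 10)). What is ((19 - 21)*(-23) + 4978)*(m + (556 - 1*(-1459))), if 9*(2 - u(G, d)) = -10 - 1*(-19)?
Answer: 23054683840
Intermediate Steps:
u(G, d) = 1 (u(G, d) = 2 - (-10 - 1*(-19))/9 = 2 - (-10 + 19)/9 = 2 - ⅑*9 = 2 - 1 = 1)
m = 4586895 (m = (-1317 - 1468)*(-1648 + 1) = -2785*(-1647) = 4586895)
((19 - 21)*(-23) + 4978)*(m + (556 - 1*(-1459))) = ((19 - 21)*(-23) + 4978)*(4586895 + (556 - 1*(-1459))) = (-2*(-23) + 4978)*(4586895 + (556 + 1459)) = (46 + 4978)*(4586895 + 2015) = 5024*4588910 = 23054683840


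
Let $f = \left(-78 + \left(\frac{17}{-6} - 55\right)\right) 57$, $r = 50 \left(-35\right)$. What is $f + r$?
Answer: $- \frac{18985}{2} \approx -9492.5$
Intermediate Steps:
$r = -1750$
$f = - \frac{15485}{2}$ ($f = \left(-78 + \left(17 \left(- \frac{1}{6}\right) - 55\right)\right) 57 = \left(-78 - \frac{347}{6}\right) 57 = \left(- \frac{815}{6}\right) 57 = - \frac{15485}{2} \approx -7742.5$)
$f + r = - \frac{15485}{2} - 1750 = - \frac{18985}{2}$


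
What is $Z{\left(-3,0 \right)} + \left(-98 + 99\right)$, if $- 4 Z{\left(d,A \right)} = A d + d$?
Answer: $\frac{7}{4} \approx 1.75$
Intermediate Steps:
$Z{\left(d,A \right)} = - \frac{d}{4} - \frac{A d}{4}$ ($Z{\left(d,A \right)} = - \frac{A d + d}{4} = - \frac{d + A d}{4} = - \frac{d}{4} - \frac{A d}{4}$)
$Z{\left(-3,0 \right)} + \left(-98 + 99\right) = \left(- \frac{1}{4}\right) \left(-3\right) \left(1 + 0\right) + \left(-98 + 99\right) = \left(- \frac{1}{4}\right) \left(-3\right) 1 + 1 = \frac{3}{4} + 1 = \frac{7}{4}$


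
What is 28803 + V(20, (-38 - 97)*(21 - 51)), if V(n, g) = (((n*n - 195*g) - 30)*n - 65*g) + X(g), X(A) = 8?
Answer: -16022039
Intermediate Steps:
V(n, g) = 8 - 65*g + n*(-30 + n² - 195*g) (V(n, g) = (((n*n - 195*g) - 30)*n - 65*g) + 8 = (((n² - 195*g) - 30)*n - 65*g) + 8 = ((-30 + n² - 195*g)*n - 65*g) + 8 = (n*(-30 + n² - 195*g) - 65*g) + 8 = (-65*g + n*(-30 + n² - 195*g)) + 8 = 8 - 65*g + n*(-30 + n² - 195*g))
28803 + V(20, (-38 - 97)*(21 - 51)) = 28803 + (8 + 20³ - 65*(-38 - 97)*(21 - 51) - 30*20 - 195*(-38 - 97)*(21 - 51)*20) = 28803 + (8 + 8000 - (-8775)*(-30) - 600 - 195*(-135*(-30))*20) = 28803 + (8 + 8000 - 65*4050 - 600 - 195*4050*20) = 28803 + (8 + 8000 - 263250 - 600 - 15795000) = 28803 - 16050842 = -16022039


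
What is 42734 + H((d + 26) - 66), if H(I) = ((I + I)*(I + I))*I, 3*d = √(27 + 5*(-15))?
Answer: -210706 + 230144*I*√3/9 ≈ -2.1071e+5 + 44291.0*I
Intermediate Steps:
d = 4*I*√3/3 (d = √(27 + 5*(-15))/3 = √(27 - 75)/3 = √(-48)/3 = (4*I*√3)/3 = 4*I*√3/3 ≈ 2.3094*I)
H(I) = 4*I³ (H(I) = ((2*I)*(2*I))*I = (4*I²)*I = 4*I³)
42734 + H((d + 26) - 66) = 42734 + 4*((4*I*√3/3 + 26) - 66)³ = 42734 + 4*((26 + 4*I*√3/3) - 66)³ = 42734 + 4*(-40 + 4*I*√3/3)³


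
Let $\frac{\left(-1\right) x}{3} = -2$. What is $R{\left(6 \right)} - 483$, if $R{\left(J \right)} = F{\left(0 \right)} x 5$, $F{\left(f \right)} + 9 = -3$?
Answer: $-843$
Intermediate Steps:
$x = 6$ ($x = \left(-3\right) \left(-2\right) = 6$)
$F{\left(f \right)} = -12$ ($F{\left(f \right)} = -9 - 3 = -12$)
$R{\left(J \right)} = -360$ ($R{\left(J \right)} = \left(-12\right) 6 \cdot 5 = \left(-72\right) 5 = -360$)
$R{\left(6 \right)} - 483 = -360 - 483 = -843$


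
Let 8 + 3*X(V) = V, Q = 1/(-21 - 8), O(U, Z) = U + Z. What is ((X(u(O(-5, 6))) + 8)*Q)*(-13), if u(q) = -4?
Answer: 52/29 ≈ 1.7931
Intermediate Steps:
Q = -1/29 (Q = 1/(-29) = -1/29 ≈ -0.034483)
X(V) = -8/3 + V/3
((X(u(O(-5, 6))) + 8)*Q)*(-13) = (((-8/3 + (⅓)*(-4)) + 8)*(-1/29))*(-13) = (((-8/3 - 4/3) + 8)*(-1/29))*(-13) = ((-4 + 8)*(-1/29))*(-13) = (4*(-1/29))*(-13) = -4/29*(-13) = 52/29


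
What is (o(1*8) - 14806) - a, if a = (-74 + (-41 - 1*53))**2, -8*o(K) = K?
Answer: -43031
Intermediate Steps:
o(K) = -K/8
a = 28224 (a = (-74 + (-41 - 53))**2 = (-74 - 94)**2 = (-168)**2 = 28224)
(o(1*8) - 14806) - a = (-8/8 - 14806) - 1*28224 = (-1/8*8 - 14806) - 28224 = (-1 - 14806) - 28224 = -14807 - 28224 = -43031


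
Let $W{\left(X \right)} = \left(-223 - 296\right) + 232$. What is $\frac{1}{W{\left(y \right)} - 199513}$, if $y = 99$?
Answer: $- \frac{1}{199800} \approx -5.005 \cdot 10^{-6}$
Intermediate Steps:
$W{\left(X \right)} = -287$ ($W{\left(X \right)} = -519 + 232 = -287$)
$\frac{1}{W{\left(y \right)} - 199513} = \frac{1}{-287 - 199513} = \frac{1}{-199800} = - \frac{1}{199800}$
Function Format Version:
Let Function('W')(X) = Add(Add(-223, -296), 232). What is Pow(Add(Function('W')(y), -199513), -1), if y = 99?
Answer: Rational(-1, 199800) ≈ -5.0050e-6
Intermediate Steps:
Function('W')(X) = -287 (Function('W')(X) = Add(-519, 232) = -287)
Pow(Add(Function('W')(y), -199513), -1) = Pow(Add(-287, -199513), -1) = Pow(-199800, -1) = Rational(-1, 199800)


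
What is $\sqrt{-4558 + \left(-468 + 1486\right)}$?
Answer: $2 i \sqrt{885} \approx 59.498 i$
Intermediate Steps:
$\sqrt{-4558 + \left(-468 + 1486\right)} = \sqrt{-4558 + 1018} = \sqrt{-3540} = 2 i \sqrt{885}$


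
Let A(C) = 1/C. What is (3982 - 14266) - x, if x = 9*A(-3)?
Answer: -10281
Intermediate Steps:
A(C) = 1/C
x = -3 (x = 9/(-3) = 9*(-⅓) = -3)
(3982 - 14266) - x = (3982 - 14266) - 1*(-3) = -10284 + 3 = -10281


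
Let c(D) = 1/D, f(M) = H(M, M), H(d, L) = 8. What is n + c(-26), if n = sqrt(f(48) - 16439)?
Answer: -1/26 + I*sqrt(16431) ≈ -0.038462 + 128.18*I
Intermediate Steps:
f(M) = 8
n = I*sqrt(16431) (n = sqrt(8 - 16439) = sqrt(-16431) = I*sqrt(16431) ≈ 128.18*I)
n + c(-26) = I*sqrt(16431) + 1/(-26) = I*sqrt(16431) - 1/26 = -1/26 + I*sqrt(16431)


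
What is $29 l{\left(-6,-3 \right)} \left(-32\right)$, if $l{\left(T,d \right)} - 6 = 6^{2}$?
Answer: $-38976$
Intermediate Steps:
$l{\left(T,d \right)} = 42$ ($l{\left(T,d \right)} = 6 + 6^{2} = 6 + 36 = 42$)
$29 l{\left(-6,-3 \right)} \left(-32\right) = 29 \cdot 42 \left(-32\right) = 1218 \left(-32\right) = -38976$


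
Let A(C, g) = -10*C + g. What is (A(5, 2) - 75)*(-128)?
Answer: 15744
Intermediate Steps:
A(C, g) = g - 10*C
(A(5, 2) - 75)*(-128) = ((2 - 10*5) - 75)*(-128) = ((2 - 50) - 75)*(-128) = (-48 - 75)*(-128) = -123*(-128) = 15744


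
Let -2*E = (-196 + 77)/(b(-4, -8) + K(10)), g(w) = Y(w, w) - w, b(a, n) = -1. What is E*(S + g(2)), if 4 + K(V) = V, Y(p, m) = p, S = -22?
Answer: -1309/5 ≈ -261.80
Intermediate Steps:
K(V) = -4 + V
g(w) = 0 (g(w) = w - w = 0)
E = 119/10 (E = -(-196 + 77)/(2*(-1 + (-4 + 10))) = -(-119)/(2*(-1 + 6)) = -(-119)/(2*5) = -1/2*(-119/5) = 119/10 ≈ 11.900)
E*(S + g(2)) = 119*(-22 + 0)/10 = (119/10)*(-22) = -1309/5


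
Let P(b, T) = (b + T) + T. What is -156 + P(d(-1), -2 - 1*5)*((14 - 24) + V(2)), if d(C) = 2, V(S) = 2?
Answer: -60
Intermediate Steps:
P(b, T) = b + 2*T (P(b, T) = (T + b) + T = b + 2*T)
-156 + P(d(-1), -2 - 1*5)*((14 - 24) + V(2)) = -156 + (2 + 2*(-2 - 1*5))*((14 - 24) + 2) = -156 + (2 + 2*(-2 - 5))*(-10 + 2) = -156 + (2 + 2*(-7))*(-8) = -156 + (2 - 14)*(-8) = -156 - 12*(-8) = -156 + 96 = -60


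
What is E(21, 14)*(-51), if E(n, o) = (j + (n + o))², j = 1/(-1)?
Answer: -58956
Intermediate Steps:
j = -1
E(n, o) = (-1 + n + o)² (E(n, o) = (-1 + (n + o))² = (-1 + n + o)²)
E(21, 14)*(-51) = (-1 + 21 + 14)²*(-51) = 34²*(-51) = 1156*(-51) = -58956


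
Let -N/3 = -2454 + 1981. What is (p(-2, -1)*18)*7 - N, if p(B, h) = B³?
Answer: -2427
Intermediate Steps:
N = 1419 (N = -3*(-2454 + 1981) = -3*(-473) = 1419)
(p(-2, -1)*18)*7 - N = ((-2)³*18)*7 - 1*1419 = -8*18*7 - 1419 = -144*7 - 1419 = -1008 - 1419 = -2427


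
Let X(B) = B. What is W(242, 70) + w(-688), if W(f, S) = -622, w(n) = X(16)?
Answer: -606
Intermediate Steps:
w(n) = 16
W(242, 70) + w(-688) = -622 + 16 = -606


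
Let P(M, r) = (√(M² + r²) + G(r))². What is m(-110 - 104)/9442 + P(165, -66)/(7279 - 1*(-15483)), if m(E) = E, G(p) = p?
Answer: 167223043/107459402 - 2178*√29/11381 ≈ 0.52558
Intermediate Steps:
P(M, r) = (r + √(M² + r²))² (P(M, r) = (√(M² + r²) + r)² = (r + √(M² + r²))²)
m(-110 - 104)/9442 + P(165, -66)/(7279 - 1*(-15483)) = (-110 - 104)/9442 + (-66 + √(165² + (-66)²))²/(7279 - 1*(-15483)) = -214*1/9442 + (-66 + √(27225 + 4356))²/(7279 + 15483) = -107/4721 + (-66 + √31581)²/22762 = -107/4721 + (-66 + 33*√29)²*(1/22762) = -107/4721 + (-66 + 33*√29)²/22762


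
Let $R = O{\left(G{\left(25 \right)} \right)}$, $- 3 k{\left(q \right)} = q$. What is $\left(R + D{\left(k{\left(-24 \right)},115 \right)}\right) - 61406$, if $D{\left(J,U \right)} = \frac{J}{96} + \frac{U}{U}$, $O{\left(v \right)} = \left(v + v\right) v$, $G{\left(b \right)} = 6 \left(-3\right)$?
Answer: $- \frac{729083}{12} \approx -60757.0$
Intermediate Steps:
$G{\left(b \right)} = -18$
$O{\left(v \right)} = 2 v^{2}$ ($O{\left(v \right)} = 2 v v = 2 v^{2}$)
$k{\left(q \right)} = - \frac{q}{3}$
$D{\left(J,U \right)} = 1 + \frac{J}{96}$ ($D{\left(J,U \right)} = J \frac{1}{96} + 1 = \frac{J}{96} + 1 = 1 + \frac{J}{96}$)
$R = 648$ ($R = 2 \left(-18\right)^{2} = 2 \cdot 324 = 648$)
$\left(R + D{\left(k{\left(-24 \right)},115 \right)}\right) - 61406 = \left(648 + \left(1 + \frac{\left(- \frac{1}{3}\right) \left(-24\right)}{96}\right)\right) - 61406 = \left(648 + \left(1 + \frac{1}{96} \cdot 8\right)\right) - 61406 = \left(648 + \left(1 + \frac{1}{12}\right)\right) - 61406 = \left(648 + \frac{13}{12}\right) - 61406 = \frac{7789}{12} - 61406 = - \frac{729083}{12}$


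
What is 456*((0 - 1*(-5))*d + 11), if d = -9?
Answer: -15504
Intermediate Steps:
456*((0 - 1*(-5))*d + 11) = 456*((0 - 1*(-5))*(-9) + 11) = 456*((0 + 5)*(-9) + 11) = 456*(5*(-9) + 11) = 456*(-45 + 11) = 456*(-34) = -15504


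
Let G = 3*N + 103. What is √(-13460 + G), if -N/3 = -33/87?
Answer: I*√11230366/29 ≈ 115.56*I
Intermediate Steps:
N = 33/29 (N = -(-99)/87 = -3*(-11/29) = 33/29 ≈ 1.1379)
G = 3086/29 (G = 3*(33/29) + 103 = 99/29 + 103 = 3086/29 ≈ 106.41)
√(-13460 + G) = √(-13460 + 3086/29) = √(-387254/29) = I*√11230366/29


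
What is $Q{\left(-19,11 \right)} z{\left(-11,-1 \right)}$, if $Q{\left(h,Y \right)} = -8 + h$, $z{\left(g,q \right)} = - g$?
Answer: $-297$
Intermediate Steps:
$Q{\left(-19,11 \right)} z{\left(-11,-1 \right)} = \left(-8 - 19\right) \left(\left(-1\right) \left(-11\right)\right) = \left(-27\right) 11 = -297$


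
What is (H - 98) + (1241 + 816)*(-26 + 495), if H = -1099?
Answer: 963536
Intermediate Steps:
(H - 98) + (1241 + 816)*(-26 + 495) = (-1099 - 98) + (1241 + 816)*(-26 + 495) = -1197 + 2057*469 = -1197 + 964733 = 963536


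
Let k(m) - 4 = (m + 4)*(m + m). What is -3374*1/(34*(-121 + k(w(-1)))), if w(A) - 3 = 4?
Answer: -1687/629 ≈ -2.6820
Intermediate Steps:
w(A) = 7 (w(A) = 3 + 4 = 7)
k(m) = 4 + 2*m*(4 + m) (k(m) = 4 + (m + 4)*(m + m) = 4 + (4 + m)*(2*m) = 4 + 2*m*(4 + m))
-3374*1/(34*(-121 + k(w(-1)))) = -3374*1/(34*(-121 + (4 + 2*7² + 8*7))) = -3374*1/(34*(-121 + (4 + 2*49 + 56))) = -3374*1/(34*(-121 + (4 + 98 + 56))) = -3374*1/(34*(-121 + 158)) = -3374/(37*34) = -3374/1258 = -3374*1/1258 = -1687/629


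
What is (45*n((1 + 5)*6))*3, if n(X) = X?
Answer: 4860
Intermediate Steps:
(45*n((1 + 5)*6))*3 = (45*((1 + 5)*6))*3 = (45*(6*6))*3 = (45*36)*3 = 1620*3 = 4860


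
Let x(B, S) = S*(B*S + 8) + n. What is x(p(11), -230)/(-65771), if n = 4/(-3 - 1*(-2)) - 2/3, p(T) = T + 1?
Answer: -1898866/197313 ≈ -9.6236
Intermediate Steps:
p(T) = 1 + T
n = -14/3 (n = 4/(-3 + 2) - 2*1/3 = 4/(-1) - 2/3 = 4*(-1) - 2/3 = -4 - 2/3 = -14/3 ≈ -4.6667)
x(B, S) = -14/3 + S*(8 + B*S) (x(B, S) = S*(B*S + 8) - 14/3 = S*(8 + B*S) - 14/3 = -14/3 + S*(8 + B*S))
x(p(11), -230)/(-65771) = (-14/3 + 8*(-230) + (1 + 11)*(-230)**2)/(-65771) = (-14/3 - 1840 + 12*52900)*(-1/65771) = (-14/3 - 1840 + 634800)*(-1/65771) = (1898866/3)*(-1/65771) = -1898866/197313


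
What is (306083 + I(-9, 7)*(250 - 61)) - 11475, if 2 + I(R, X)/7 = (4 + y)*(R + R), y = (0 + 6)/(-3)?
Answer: 244334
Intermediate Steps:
y = -2 (y = -1/3*6 = -2)
I(R, X) = -14 + 28*R (I(R, X) = -14 + 7*((4 - 2)*(R + R)) = -14 + 7*(2*(2*R)) = -14 + 7*(4*R) = -14 + 28*R)
(306083 + I(-9, 7)*(250 - 61)) - 11475 = (306083 + (-14 + 28*(-9))*(250 - 61)) - 11475 = (306083 + (-14 - 252)*189) - 11475 = (306083 - 266*189) - 11475 = (306083 - 50274) - 11475 = 255809 - 11475 = 244334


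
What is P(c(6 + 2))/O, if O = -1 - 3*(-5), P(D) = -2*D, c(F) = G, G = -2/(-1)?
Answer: -2/7 ≈ -0.28571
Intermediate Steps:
G = 2 (G = -2*(-1) = 2)
c(F) = 2
O = 14 (O = -1 + 15 = 14)
P(c(6 + 2))/O = -2*2/14 = -4*1/14 = -2/7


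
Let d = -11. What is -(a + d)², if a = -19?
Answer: -900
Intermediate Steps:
-(a + d)² = -(-19 - 11)² = -1*(-30)² = -1*900 = -900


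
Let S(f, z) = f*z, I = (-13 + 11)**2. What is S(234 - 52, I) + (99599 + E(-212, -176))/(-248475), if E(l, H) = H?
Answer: 60263459/82825 ≈ 727.60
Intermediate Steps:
I = 4 (I = (-2)**2 = 4)
S(234 - 52, I) + (99599 + E(-212, -176))/(-248475) = (234 - 52)*4 + (99599 - 176)/(-248475) = 182*4 + 99423*(-1/248475) = 728 - 33141/82825 = 60263459/82825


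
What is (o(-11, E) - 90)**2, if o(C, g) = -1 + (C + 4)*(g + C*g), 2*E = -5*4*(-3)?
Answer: 4036081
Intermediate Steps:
E = 30 (E = (-5*4*(-3))/2 = (-20*(-3))/2 = (1/2)*60 = 30)
o(C, g) = -1 + (4 + C)*(g + C*g)
(o(-11, E) - 90)**2 = ((-1 + 4*30 + 30*(-11)**2 + 5*(-11)*30) - 90)**2 = ((-1 + 120 + 30*121 - 1650) - 90)**2 = ((-1 + 120 + 3630 - 1650) - 90)**2 = (2099 - 90)**2 = 2009**2 = 4036081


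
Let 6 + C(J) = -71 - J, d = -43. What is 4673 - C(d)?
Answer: 4707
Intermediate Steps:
C(J) = -77 - J (C(J) = -6 + (-71 - J) = -77 - J)
4673 - C(d) = 4673 - (-77 - 1*(-43)) = 4673 - (-77 + 43) = 4673 - 1*(-34) = 4673 + 34 = 4707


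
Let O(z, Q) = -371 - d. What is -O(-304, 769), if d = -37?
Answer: 334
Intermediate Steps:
O(z, Q) = -334 (O(z, Q) = -371 - 1*(-37) = -371 + 37 = -334)
-O(-304, 769) = -1*(-334) = 334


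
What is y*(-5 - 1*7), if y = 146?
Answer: -1752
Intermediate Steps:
y*(-5 - 1*7) = 146*(-5 - 1*7) = 146*(-5 - 7) = 146*(-12) = -1752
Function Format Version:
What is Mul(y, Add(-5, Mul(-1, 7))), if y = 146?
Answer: -1752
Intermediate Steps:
Mul(y, Add(-5, Mul(-1, 7))) = Mul(146, Add(-5, Mul(-1, 7))) = Mul(146, Add(-5, -7)) = Mul(146, -12) = -1752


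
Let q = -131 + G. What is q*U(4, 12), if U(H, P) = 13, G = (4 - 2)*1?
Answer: -1677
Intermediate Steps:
G = 2 (G = 2*1 = 2)
q = -129 (q = -131 + 2 = -129)
q*U(4, 12) = -129*13 = -1677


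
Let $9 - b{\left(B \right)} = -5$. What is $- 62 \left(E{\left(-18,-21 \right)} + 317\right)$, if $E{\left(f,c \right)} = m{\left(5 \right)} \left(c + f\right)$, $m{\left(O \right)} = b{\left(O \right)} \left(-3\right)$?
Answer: $-121210$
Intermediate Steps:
$b{\left(B \right)} = 14$ ($b{\left(B \right)} = 9 - -5 = 9 + 5 = 14$)
$m{\left(O \right)} = -42$ ($m{\left(O \right)} = 14 \left(-3\right) = -42$)
$E{\left(f,c \right)} = - 42 c - 42 f$ ($E{\left(f,c \right)} = - 42 \left(c + f\right) = - 42 c - 42 f$)
$- 62 \left(E{\left(-18,-21 \right)} + 317\right) = - 62 \left(\left(\left(-42\right) \left(-21\right) - -756\right) + 317\right) = - 62 \left(\left(882 + 756\right) + 317\right) = - 62 \left(1638 + 317\right) = \left(-62\right) 1955 = -121210$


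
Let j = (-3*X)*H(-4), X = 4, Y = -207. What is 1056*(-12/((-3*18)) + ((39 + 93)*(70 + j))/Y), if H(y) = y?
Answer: -5466560/69 ≈ -79226.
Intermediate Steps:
j = 48 (j = -3*4*(-4) = -12*(-4) = 48)
1056*(-12/((-3*18)) + ((39 + 93)*(70 + j))/Y) = 1056*(-12/((-3*18)) + ((39 + 93)*(70 + 48))/(-207)) = 1056*(-12/(-54) + (132*118)*(-1/207)) = 1056*(-12*(-1/54) + 15576*(-1/207)) = 1056*(2/9 - 5192/69) = 1056*(-15530/207) = -5466560/69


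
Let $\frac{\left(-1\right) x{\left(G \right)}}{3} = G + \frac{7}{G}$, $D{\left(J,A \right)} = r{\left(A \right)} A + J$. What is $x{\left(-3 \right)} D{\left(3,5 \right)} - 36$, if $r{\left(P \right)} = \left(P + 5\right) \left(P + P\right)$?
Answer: $8012$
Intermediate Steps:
$r{\left(P \right)} = 2 P \left(5 + P\right)$ ($r{\left(P \right)} = \left(5 + P\right) 2 P = 2 P \left(5 + P\right)$)
$D{\left(J,A \right)} = J + 2 A^{2} \left(5 + A\right)$ ($D{\left(J,A \right)} = 2 A \left(5 + A\right) A + J = 2 A^{2} \left(5 + A\right) + J = J + 2 A^{2} \left(5 + A\right)$)
$x{\left(G \right)} = - \frac{21}{G} - 3 G$ ($x{\left(G \right)} = - 3 \left(G + \frac{7}{G}\right) = - \frac{21}{G} - 3 G$)
$x{\left(-3 \right)} D{\left(3,5 \right)} - 36 = \left(- \frac{21}{-3} - -9\right) \left(3 + 2 \cdot 5^{2} \left(5 + 5\right)\right) - 36 = \left(\left(-21\right) \left(- \frac{1}{3}\right) + 9\right) \left(3 + 2 \cdot 25 \cdot 10\right) - 36 = \left(7 + 9\right) \left(3 + 500\right) - 36 = 16 \cdot 503 - 36 = 8048 - 36 = 8012$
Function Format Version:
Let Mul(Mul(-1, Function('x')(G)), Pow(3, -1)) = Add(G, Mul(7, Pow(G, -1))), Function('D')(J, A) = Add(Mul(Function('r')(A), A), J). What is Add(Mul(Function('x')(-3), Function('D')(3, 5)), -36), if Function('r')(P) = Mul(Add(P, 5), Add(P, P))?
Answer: 8012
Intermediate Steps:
Function('r')(P) = Mul(2, P, Add(5, P)) (Function('r')(P) = Mul(Add(5, P), Mul(2, P)) = Mul(2, P, Add(5, P)))
Function('D')(J, A) = Add(J, Mul(2, Pow(A, 2), Add(5, A))) (Function('D')(J, A) = Add(Mul(Mul(2, A, Add(5, A)), A), J) = Add(Mul(2, Pow(A, 2), Add(5, A)), J) = Add(J, Mul(2, Pow(A, 2), Add(5, A))))
Function('x')(G) = Add(Mul(-21, Pow(G, -1)), Mul(-3, G)) (Function('x')(G) = Mul(-3, Add(G, Mul(7, Pow(G, -1)))) = Add(Mul(-21, Pow(G, -1)), Mul(-3, G)))
Add(Mul(Function('x')(-3), Function('D')(3, 5)), -36) = Add(Mul(Add(Mul(-21, Pow(-3, -1)), Mul(-3, -3)), Add(3, Mul(2, Pow(5, 2), Add(5, 5)))), -36) = Add(Mul(Add(Mul(-21, Rational(-1, 3)), 9), Add(3, Mul(2, 25, 10))), -36) = Add(Mul(Add(7, 9), Add(3, 500)), -36) = Add(Mul(16, 503), -36) = Add(8048, -36) = 8012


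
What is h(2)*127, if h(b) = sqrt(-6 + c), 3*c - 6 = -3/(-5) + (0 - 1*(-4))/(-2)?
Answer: 127*I*sqrt(1005)/15 ≈ 268.41*I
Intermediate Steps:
c = 23/15 (c = 2 + (-3/(-5) + (0 - 1*(-4))/(-2))/3 = 2 + (-3*(-1/5) + (0 + 4)*(-1/2))/3 = 2 + (3/5 + 4*(-1/2))/3 = 2 + (3/5 - 2)/3 = 2 + (1/3)*(-7/5) = 2 - 7/15 = 23/15 ≈ 1.5333)
h(b) = I*sqrt(1005)/15 (h(b) = sqrt(-6 + 23/15) = sqrt(-67/15) = I*sqrt(1005)/15)
h(2)*127 = (I*sqrt(1005)/15)*127 = 127*I*sqrt(1005)/15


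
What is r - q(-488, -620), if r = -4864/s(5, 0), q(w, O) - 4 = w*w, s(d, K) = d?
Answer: -1195604/5 ≈ -2.3912e+5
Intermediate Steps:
q(w, O) = 4 + w² (q(w, O) = 4 + w*w = 4 + w²)
r = -4864/5 ≈ -972.80
r - q(-488, -620) = -4864/5 - (4 + (-488)²) = -4864/5 - (4 + 238144) = -4864/5 - 1*238148 = -4864/5 - 238148 = -1195604/5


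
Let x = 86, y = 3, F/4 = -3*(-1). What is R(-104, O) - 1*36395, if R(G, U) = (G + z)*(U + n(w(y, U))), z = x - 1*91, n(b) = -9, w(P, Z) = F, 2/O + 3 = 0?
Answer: -106024/3 ≈ -35341.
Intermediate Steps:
F = 12 (F = 4*(-3*(-1)) = 4*3 = 12)
O = -⅔ (O = 2/(-3 + 0) = 2/(-3) = 2*(-⅓) = -⅔ ≈ -0.66667)
w(P, Z) = 12
z = -5 (z = 86 - 1*91 = 86 - 91 = -5)
R(G, U) = (-9 + U)*(-5 + G) (R(G, U) = (G - 5)*(U - 9) = (-5 + G)*(-9 + U) = (-9 + U)*(-5 + G))
R(-104, O) - 1*36395 = (45 - 9*(-104) - 5*(-⅔) - 104*(-⅔)) - 1*36395 = (45 + 936 + 10/3 + 208/3) - 36395 = 3161/3 - 36395 = -106024/3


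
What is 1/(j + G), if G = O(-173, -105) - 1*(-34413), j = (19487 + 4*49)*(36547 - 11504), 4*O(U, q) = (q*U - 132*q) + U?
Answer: 1/492963745 ≈ 2.0285e-9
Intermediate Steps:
O(U, q) = -33*q + U/4 + U*q/4 (O(U, q) = ((q*U - 132*q) + U)/4 = ((U*q - 132*q) + U)/4 = ((-132*q + U*q) + U)/4 = (U - 132*q + U*q)/4 = -33*q + U/4 + U*q/4)
j = 492921369 (j = (19487 + 196)*25043 = 19683*25043 = 492921369)
G = 42376 (G = (-33*(-105) + (¼)*(-173) + (¼)*(-173)*(-105)) - 1*(-34413) = (3465 - 173/4 + 18165/4) + 34413 = 7963 + 34413 = 42376)
1/(j + G) = 1/(492921369 + 42376) = 1/492963745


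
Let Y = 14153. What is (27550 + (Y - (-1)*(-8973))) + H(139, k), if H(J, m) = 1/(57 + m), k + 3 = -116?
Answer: 2029259/62 ≈ 32730.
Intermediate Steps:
k = -119 (k = -3 - 116 = -119)
(27550 + (Y - (-1)*(-8973))) + H(139, k) = (27550 + (14153 - (-1)*(-8973))) + 1/(57 - 119) = (27550 + (14153 - 1*8973)) + 1/(-62) = (27550 + (14153 - 8973)) - 1/62 = (27550 + 5180) - 1/62 = 32730 - 1/62 = 2029259/62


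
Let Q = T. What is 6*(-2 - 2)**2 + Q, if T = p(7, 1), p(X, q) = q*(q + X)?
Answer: 104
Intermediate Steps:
p(X, q) = q*(X + q)
T = 8 (T = 1*(7 + 1) = 1*8 = 8)
Q = 8
6*(-2 - 2)**2 + Q = 6*(-2 - 2)**2 + 8 = 6*(-4)**2 + 8 = 6*16 + 8 = 96 + 8 = 104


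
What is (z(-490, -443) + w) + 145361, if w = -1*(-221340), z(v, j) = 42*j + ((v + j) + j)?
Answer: 346719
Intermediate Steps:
z(v, j) = v + 44*j (z(v, j) = 42*j + ((j + v) + j) = 42*j + (v + 2*j) = v + 44*j)
w = 221340
(z(-490, -443) + w) + 145361 = ((-490 + 44*(-443)) + 221340) + 145361 = ((-490 - 19492) + 221340) + 145361 = (-19982 + 221340) + 145361 = 201358 + 145361 = 346719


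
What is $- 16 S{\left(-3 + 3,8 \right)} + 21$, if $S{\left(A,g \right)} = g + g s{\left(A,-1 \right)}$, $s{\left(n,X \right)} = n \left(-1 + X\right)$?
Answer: $-107$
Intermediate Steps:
$S{\left(A,g \right)} = g - 2 A g$ ($S{\left(A,g \right)} = g + g A \left(-1 - 1\right) = g + g A \left(-2\right) = g + g \left(- 2 A\right) = g - 2 A g$)
$- 16 S{\left(-3 + 3,8 \right)} + 21 = - 16 \cdot 8 \left(1 - 2 \left(-3 + 3\right)\right) + 21 = - 16 \cdot 8 \left(1 - 0\right) + 21 = - 16 \cdot 8 \left(1 + 0\right) + 21 = - 16 \cdot 8 \cdot 1 + 21 = \left(-16\right) 8 + 21 = -128 + 21 = -107$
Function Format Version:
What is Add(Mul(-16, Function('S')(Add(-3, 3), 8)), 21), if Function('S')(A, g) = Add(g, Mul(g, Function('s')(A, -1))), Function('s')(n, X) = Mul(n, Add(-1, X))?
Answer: -107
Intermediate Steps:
Function('S')(A, g) = Add(g, Mul(-2, A, g)) (Function('S')(A, g) = Add(g, Mul(g, Mul(A, Add(-1, -1)))) = Add(g, Mul(g, Mul(A, -2))) = Add(g, Mul(g, Mul(-2, A))) = Add(g, Mul(-2, A, g)))
Add(Mul(-16, Function('S')(Add(-3, 3), 8)), 21) = Add(Mul(-16, Mul(8, Add(1, Mul(-2, Add(-3, 3))))), 21) = Add(Mul(-16, Mul(8, Add(1, Mul(-2, 0)))), 21) = Add(Mul(-16, Mul(8, Add(1, 0))), 21) = Add(Mul(-16, Mul(8, 1)), 21) = Add(Mul(-16, 8), 21) = Add(-128, 21) = -107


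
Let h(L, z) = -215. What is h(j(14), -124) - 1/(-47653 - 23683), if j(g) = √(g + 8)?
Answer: -15337239/71336 ≈ -215.00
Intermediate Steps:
j(g) = √(8 + g)
h(j(14), -124) - 1/(-47653 - 23683) = -215 - 1/(-47653 - 23683) = -215 - 1/(-71336) = -215 - 1*(-1/71336) = -215 + 1/71336 = -15337239/71336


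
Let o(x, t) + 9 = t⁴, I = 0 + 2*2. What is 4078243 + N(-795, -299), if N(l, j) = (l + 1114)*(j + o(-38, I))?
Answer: 4061655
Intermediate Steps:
I = 4 (I = 0 + 4 = 4)
o(x, t) = -9 + t⁴
N(l, j) = (247 + j)*(1114 + l) (N(l, j) = (l + 1114)*(j + (-9 + 4⁴)) = (1114 + l)*(j + (-9 + 256)) = (1114 + l)*(j + 247) = (1114 + l)*(247 + j) = (247 + j)*(1114 + l))
4078243 + N(-795, -299) = 4078243 + (275158 + 247*(-795) + 1114*(-299) - 299*(-795)) = 4078243 + (275158 - 196365 - 333086 + 237705) = 4078243 - 16588 = 4061655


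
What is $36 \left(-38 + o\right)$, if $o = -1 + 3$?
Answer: $-1296$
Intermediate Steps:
$o = 2$
$36 \left(-38 + o\right) = 36 \left(-38 + 2\right) = 36 \left(-36\right) = -1296$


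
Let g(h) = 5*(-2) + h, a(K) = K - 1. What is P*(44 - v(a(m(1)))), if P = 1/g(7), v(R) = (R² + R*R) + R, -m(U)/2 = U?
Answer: -29/3 ≈ -9.6667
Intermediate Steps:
m(U) = -2*U
a(K) = -1 + K
v(R) = R + 2*R² (v(R) = (R² + R²) + R = 2*R² + R = R + 2*R²)
g(h) = -10 + h
P = -⅓ (P = 1/(-10 + 7) = 1/(-3) = -⅓ ≈ -0.33333)
P*(44 - v(a(m(1)))) = -(44 - (-1 - 2*1)*(1 + 2*(-1 - 2*1)))/3 = -(44 - (-1 - 2)*(1 + 2*(-1 - 2)))/3 = -(44 - (-3)*(1 + 2*(-3)))/3 = -(44 - (-3)*(1 - 6))/3 = -(44 - (-3)*(-5))/3 = -(44 - 1*15)/3 = -(44 - 15)/3 = -⅓*29 = -29/3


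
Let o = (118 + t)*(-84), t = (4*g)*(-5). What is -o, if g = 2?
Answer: 6552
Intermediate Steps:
t = -40 (t = (4*2)*(-5) = 8*(-5) = -40)
o = -6552 (o = (118 - 40)*(-84) = 78*(-84) = -6552)
-o = -1*(-6552) = 6552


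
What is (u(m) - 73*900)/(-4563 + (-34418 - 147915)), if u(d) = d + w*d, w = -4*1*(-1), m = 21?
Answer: 65595/186896 ≈ 0.35097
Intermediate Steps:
w = 4 (w = -4*(-1) = 4)
u(d) = 5*d (u(d) = d + 4*d = 5*d)
(u(m) - 73*900)/(-4563 + (-34418 - 147915)) = (5*21 - 73*900)/(-4563 + (-34418 - 147915)) = (105 - 65700)/(-4563 - 182333) = -65595/(-186896) = -65595*(-1/186896) = 65595/186896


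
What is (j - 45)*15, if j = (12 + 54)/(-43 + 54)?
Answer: -585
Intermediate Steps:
j = 6 (j = 66/11 = 66*(1/11) = 6)
(j - 45)*15 = (6 - 45)*15 = -39*15 = -585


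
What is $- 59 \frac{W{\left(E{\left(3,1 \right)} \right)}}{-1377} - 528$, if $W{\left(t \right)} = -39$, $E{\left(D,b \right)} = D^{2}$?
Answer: $- \frac{243119}{459} \approx -529.67$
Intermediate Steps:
$- 59 \frac{W{\left(E{\left(3,1 \right)} \right)}}{-1377} - 528 = - 59 \left(- \frac{39}{-1377}\right) - 528 = - 59 \left(\left(-39\right) \left(- \frac{1}{1377}\right)\right) - 528 = \left(-59\right) \frac{13}{459} - 528 = - \frac{767}{459} - 528 = - \frac{243119}{459}$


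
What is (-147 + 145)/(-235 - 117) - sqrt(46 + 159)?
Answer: 1/176 - sqrt(205) ≈ -14.312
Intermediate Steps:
(-147 + 145)/(-235 - 117) - sqrt(46 + 159) = -2/(-352) - sqrt(205) = -2*(-1/352) - sqrt(205) = 1/176 - sqrt(205)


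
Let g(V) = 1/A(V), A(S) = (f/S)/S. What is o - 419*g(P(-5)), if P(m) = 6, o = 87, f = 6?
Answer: -2427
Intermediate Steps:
A(S) = 6/S² (A(S) = (6/S)/S = 6/S²)
g(V) = V²/6 (g(V) = 1/(6/V²) = V²/6)
o - 419*g(P(-5)) = 87 - 419*6²/6 = 87 - 419*36/6 = 87 - 419*6 = 87 - 2514 = -2427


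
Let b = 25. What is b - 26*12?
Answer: -287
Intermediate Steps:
b - 26*12 = 25 - 26*12 = 25 - 312 = -287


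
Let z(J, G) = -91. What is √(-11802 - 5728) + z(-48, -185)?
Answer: -91 + I*√17530 ≈ -91.0 + 132.4*I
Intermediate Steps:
√(-11802 - 5728) + z(-48, -185) = √(-11802 - 5728) - 91 = √(-17530) - 91 = I*√17530 - 91 = -91 + I*√17530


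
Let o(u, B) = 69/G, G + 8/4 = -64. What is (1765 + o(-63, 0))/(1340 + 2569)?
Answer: 38807/85998 ≈ 0.45125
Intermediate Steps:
G = -66 (G = -2 - 64 = -66)
o(u, B) = -23/22 (o(u, B) = 69/(-66) = 69*(-1/66) = -23/22)
(1765 + o(-63, 0))/(1340 + 2569) = (1765 - 23/22)/(1340 + 2569) = (38807/22)/3909 = (38807/22)*(1/3909) = 38807/85998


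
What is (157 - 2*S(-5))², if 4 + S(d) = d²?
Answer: 13225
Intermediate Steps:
S(d) = -4 + d²
(157 - 2*S(-5))² = (157 - 2*(-4 + (-5)²))² = (157 - 2*(-4 + 25))² = (157 - 2*21)² = (157 - 42)² = 115² = 13225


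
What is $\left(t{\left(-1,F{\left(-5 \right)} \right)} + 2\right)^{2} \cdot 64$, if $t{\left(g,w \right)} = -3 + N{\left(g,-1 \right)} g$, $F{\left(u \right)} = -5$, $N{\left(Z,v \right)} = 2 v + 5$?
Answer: $1024$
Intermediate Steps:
$N{\left(Z,v \right)} = 5 + 2 v$
$t{\left(g,w \right)} = -3 + 3 g$ ($t{\left(g,w \right)} = -3 + \left(5 + 2 \left(-1\right)\right) g = -3 + \left(5 - 2\right) g = -3 + 3 g$)
$\left(t{\left(-1,F{\left(-5 \right)} \right)} + 2\right)^{2} \cdot 64 = \left(\left(-3 + 3 \left(-1\right)\right) + 2\right)^{2} \cdot 64 = \left(\left(-3 - 3\right) + 2\right)^{2} \cdot 64 = \left(-6 + 2\right)^{2} \cdot 64 = \left(-4\right)^{2} \cdot 64 = 16 \cdot 64 = 1024$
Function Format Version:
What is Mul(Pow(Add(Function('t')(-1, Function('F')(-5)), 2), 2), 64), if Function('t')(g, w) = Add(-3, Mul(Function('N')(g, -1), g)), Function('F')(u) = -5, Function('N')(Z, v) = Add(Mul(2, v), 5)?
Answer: 1024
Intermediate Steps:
Function('N')(Z, v) = Add(5, Mul(2, v))
Function('t')(g, w) = Add(-3, Mul(3, g)) (Function('t')(g, w) = Add(-3, Mul(Add(5, Mul(2, -1)), g)) = Add(-3, Mul(Add(5, -2), g)) = Add(-3, Mul(3, g)))
Mul(Pow(Add(Function('t')(-1, Function('F')(-5)), 2), 2), 64) = Mul(Pow(Add(Add(-3, Mul(3, -1)), 2), 2), 64) = Mul(Pow(Add(Add(-3, -3), 2), 2), 64) = Mul(Pow(Add(-6, 2), 2), 64) = Mul(Pow(-4, 2), 64) = Mul(16, 64) = 1024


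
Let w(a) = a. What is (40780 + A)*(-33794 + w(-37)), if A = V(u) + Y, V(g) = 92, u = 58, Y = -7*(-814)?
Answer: -1575509670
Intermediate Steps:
Y = 5698
A = 5790 (A = 92 + 5698 = 5790)
(40780 + A)*(-33794 + w(-37)) = (40780 + 5790)*(-33794 - 37) = 46570*(-33831) = -1575509670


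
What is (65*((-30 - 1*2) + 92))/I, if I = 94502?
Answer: 1950/47251 ≈ 0.041269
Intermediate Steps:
(65*((-30 - 1*2) + 92))/I = (65*((-30 - 1*2) + 92))/94502 = (65*((-30 - 2) + 92))*(1/94502) = (65*(-32 + 92))*(1/94502) = (65*60)*(1/94502) = 3900*(1/94502) = 1950/47251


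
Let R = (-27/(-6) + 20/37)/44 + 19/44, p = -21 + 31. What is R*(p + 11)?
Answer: 37359/3256 ≈ 11.474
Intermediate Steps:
p = 10
R = 1779/3256 (R = (-27*(-⅙) + 20*(1/37))*(1/44) + 19*(1/44) = (9/2 + 20/37)*(1/44) + 19/44 = (373/74)*(1/44) + 19/44 = 373/3256 + 19/44 = 1779/3256 ≈ 0.54638)
R*(p + 11) = 1779*(10 + 11)/3256 = (1779/3256)*21 = 37359/3256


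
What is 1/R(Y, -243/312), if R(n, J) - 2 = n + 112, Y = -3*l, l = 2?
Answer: 1/108 ≈ 0.0092593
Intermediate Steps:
Y = -6 (Y = -3*2 = -6)
R(n, J) = 114 + n (R(n, J) = 2 + (n + 112) = 2 + (112 + n) = 114 + n)
1/R(Y, -243/312) = 1/(114 - 6) = 1/108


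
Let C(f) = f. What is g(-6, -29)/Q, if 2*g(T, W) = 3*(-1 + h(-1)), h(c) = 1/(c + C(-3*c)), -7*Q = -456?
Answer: -7/608 ≈ -0.011513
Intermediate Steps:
Q = 456/7 (Q = -1/7*(-456) = 456/7 ≈ 65.143)
h(c) = -1/(2*c) (h(c) = 1/(c - 3*c) = 1/(-2*c) = -1/(2*c))
g(T, W) = -3/4 (g(T, W) = (3*(-1 - 1/2/(-1)))/2 = (3*(-1 - 1/2*(-1)))/2 = (3*(-1 + 1/2))/2 = (3*(-1/2))/2 = (1/2)*(-3/2) = -3/4)
g(-6, -29)/Q = -3/(4*456/7) = -3/4*7/456 = -7/608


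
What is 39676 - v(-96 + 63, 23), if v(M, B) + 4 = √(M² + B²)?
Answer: 39680 - √1618 ≈ 39640.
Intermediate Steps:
v(M, B) = -4 + √(B² + M²) (v(M, B) = -4 + √(M² + B²) = -4 + √(B² + M²))
39676 - v(-96 + 63, 23) = 39676 - (-4 + √(23² + (-96 + 63)²)) = 39676 - (-4 + √(529 + (-33)²)) = 39676 - (-4 + √(529 + 1089)) = 39676 - (-4 + √1618) = 39676 + (4 - √1618) = 39680 - √1618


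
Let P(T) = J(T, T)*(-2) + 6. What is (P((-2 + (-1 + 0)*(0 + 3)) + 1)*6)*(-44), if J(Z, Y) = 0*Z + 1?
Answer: -1056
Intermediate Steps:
J(Z, Y) = 1 (J(Z, Y) = 0 + 1 = 1)
P(T) = 4 (P(T) = 1*(-2) + 6 = -2 + 6 = 4)
(P((-2 + (-1 + 0)*(0 + 3)) + 1)*6)*(-44) = (4*6)*(-44) = 24*(-44) = -1056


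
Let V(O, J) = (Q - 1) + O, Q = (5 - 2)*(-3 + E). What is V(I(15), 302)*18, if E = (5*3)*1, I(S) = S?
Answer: 900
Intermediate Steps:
E = 15 (E = 15*1 = 15)
Q = 36 (Q = (5 - 2)*(-3 + 15) = 3*12 = 36)
V(O, J) = 35 + O (V(O, J) = (36 - 1) + O = 35 + O)
V(I(15), 302)*18 = (35 + 15)*18 = 50*18 = 900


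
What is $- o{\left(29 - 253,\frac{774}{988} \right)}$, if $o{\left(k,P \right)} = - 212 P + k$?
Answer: $\frac{96350}{247} \approx 390.08$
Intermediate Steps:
$o{\left(k,P \right)} = k - 212 P$
$- o{\left(29 - 253,\frac{774}{988} \right)} = - (\left(29 - 253\right) - 212 \cdot \frac{774}{988}) = - (\left(29 - 253\right) - 212 \cdot 774 \cdot \frac{1}{988}) = - (-224 - \frac{41022}{247}) = \left(-1\right) \left(- \frac{96350}{247}\right) = \frac{96350}{247}$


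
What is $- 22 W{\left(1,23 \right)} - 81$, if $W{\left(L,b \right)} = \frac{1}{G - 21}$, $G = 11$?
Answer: $- \frac{394}{5} \approx -78.8$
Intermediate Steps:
$W{\left(L,b \right)} = - \frac{1}{10}$ ($W{\left(L,b \right)} = \frac{1}{11 - 21} = \frac{1}{-10} = - \frac{1}{10}$)
$- 22 W{\left(1,23 \right)} - 81 = \left(-22\right) \left(- \frac{1}{10}\right) - 81 = \frac{11}{5} - 81 = - \frac{394}{5}$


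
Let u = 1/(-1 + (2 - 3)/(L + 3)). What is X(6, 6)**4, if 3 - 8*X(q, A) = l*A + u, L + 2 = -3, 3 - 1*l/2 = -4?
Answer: 38950081/4096 ≈ 9509.3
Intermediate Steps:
l = 14 (l = 6 - 2*(-4) = 6 + 8 = 14)
L = -5 (L = -2 - 3 = -5)
u = -2 (u = 1/(-1 + (2 - 3)/(-5 + 3)) = 1/(-1 - 1/(-2)) = 1/(-1 - 1*(-1/2)) = 1/(-1 + 1/2) = 1/(-1/2) = -2)
X(q, A) = 5/8 - 7*A/4 (X(q, A) = 3/8 - (14*A - 2)/8 = 3/8 - (-2 + 14*A)/8 = 3/8 + (1/4 - 7*A/4) = 5/8 - 7*A/4)
X(6, 6)**4 = (5/8 - 7/4*6)**4 = (5/8 - 21/2)**4 = (-79/8)**4 = 38950081/4096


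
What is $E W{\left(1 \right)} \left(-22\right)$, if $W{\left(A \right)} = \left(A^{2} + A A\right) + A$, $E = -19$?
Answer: $1254$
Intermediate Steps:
$W{\left(A \right)} = A + 2 A^{2}$ ($W{\left(A \right)} = \left(A^{2} + A^{2}\right) + A = 2 A^{2} + A = A + 2 A^{2}$)
$E W{\left(1 \right)} \left(-22\right) = - 19 \cdot 1 \left(1 + 2 \cdot 1\right) \left(-22\right) = - 19 \cdot 1 \left(1 + 2\right) \left(-22\right) = - 19 \cdot 1 \cdot 3 \left(-22\right) = \left(-19\right) 3 \left(-22\right) = \left(-57\right) \left(-22\right) = 1254$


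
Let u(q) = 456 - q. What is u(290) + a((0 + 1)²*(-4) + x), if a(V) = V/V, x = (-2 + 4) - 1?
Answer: 167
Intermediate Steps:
x = 1 (x = 2 - 1 = 1)
a(V) = 1
u(290) + a((0 + 1)²*(-4) + x) = (456 - 1*290) + 1 = (456 - 290) + 1 = 166 + 1 = 167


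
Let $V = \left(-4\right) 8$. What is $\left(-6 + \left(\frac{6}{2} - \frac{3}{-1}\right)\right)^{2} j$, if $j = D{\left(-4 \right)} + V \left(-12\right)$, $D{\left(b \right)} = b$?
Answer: $0$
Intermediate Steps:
$V = -32$
$j = 380$ ($j = -4 - -384 = -4 + 384 = 380$)
$\left(-6 + \left(\frac{6}{2} - \frac{3}{-1}\right)\right)^{2} j = \left(-6 + \left(\frac{6}{2} - \frac{3}{-1}\right)\right)^{2} \cdot 380 = \left(-6 + \left(6 \cdot \frac{1}{2} - -3\right)\right)^{2} \cdot 380 = \left(-6 + \left(3 + 3\right)\right)^{2} \cdot 380 = \left(-6 + 6\right)^{2} \cdot 380 = 0^{2} \cdot 380 = 0 \cdot 380 = 0$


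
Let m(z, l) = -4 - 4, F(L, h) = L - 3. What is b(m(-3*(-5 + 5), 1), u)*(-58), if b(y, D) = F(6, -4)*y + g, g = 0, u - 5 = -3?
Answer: 1392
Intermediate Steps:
u = 2 (u = 5 - 3 = 2)
F(L, h) = -3 + L
m(z, l) = -8
b(y, D) = 3*y (b(y, D) = (-3 + 6)*y + 0 = 3*y + 0 = 3*y)
b(m(-3*(-5 + 5), 1), u)*(-58) = (3*(-8))*(-58) = -24*(-58) = 1392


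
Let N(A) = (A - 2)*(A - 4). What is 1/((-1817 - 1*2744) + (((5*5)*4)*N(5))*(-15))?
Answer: -1/9061 ≈ -0.00011036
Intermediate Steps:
N(A) = (-4 + A)*(-2 + A) (N(A) = (-2 + A)*(-4 + A) = (-4 + A)*(-2 + A))
1/((-1817 - 1*2744) + (((5*5)*4)*N(5))*(-15)) = 1/((-1817 - 1*2744) + (((5*5)*4)*(8 + 5² - 6*5))*(-15)) = 1/((-1817 - 2744) + ((25*4)*(8 + 25 - 30))*(-15)) = 1/(-4561 + (100*3)*(-15)) = 1/(-4561 + 300*(-15)) = 1/(-4561 - 4500) = 1/(-9061) = -1/9061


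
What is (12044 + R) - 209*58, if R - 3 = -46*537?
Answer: -24777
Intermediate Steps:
R = -24699 (R = 3 - 46*537 = 3 - 24702 = -24699)
(12044 + R) - 209*58 = (12044 - 24699) - 209*58 = -12655 - 12122 = -24777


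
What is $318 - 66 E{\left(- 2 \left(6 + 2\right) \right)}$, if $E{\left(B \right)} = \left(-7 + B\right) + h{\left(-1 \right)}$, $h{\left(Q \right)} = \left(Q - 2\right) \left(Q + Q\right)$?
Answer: $1440$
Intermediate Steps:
$h{\left(Q \right)} = 2 Q \left(-2 + Q\right)$ ($h{\left(Q \right)} = \left(-2 + Q\right) 2 Q = 2 Q \left(-2 + Q\right)$)
$E{\left(B \right)} = -1 + B$ ($E{\left(B \right)} = \left(-7 + B\right) + 2 \left(-1\right) \left(-2 - 1\right) = \left(-7 + B\right) + 2 \left(-1\right) \left(-3\right) = \left(-7 + B\right) + 6 = -1 + B$)
$318 - 66 E{\left(- 2 \left(6 + 2\right) \right)} = 318 - 66 \left(-1 - 2 \left(6 + 2\right)\right) = 318 - 66 \left(-1 - 16\right) = 318 - -1122 = 318 + 1122 = 1440$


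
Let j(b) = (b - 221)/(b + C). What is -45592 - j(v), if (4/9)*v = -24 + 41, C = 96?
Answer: -24482173/537 ≈ -45591.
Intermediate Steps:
v = 153/4 (v = 9*(-24 + 41)/4 = (9/4)*17 = 153/4 ≈ 38.250)
j(b) = (-221 + b)/(96 + b) (j(b) = (b - 221)/(b + 96) = (-221 + b)/(96 + b))
-45592 - j(v) = -45592 - (-221 + 153/4)/(96 + 153/4) = -45592 - (-731)/(537/4*4) = -45592 - 4*(-731)/(537*4) = -45592 - 1*(-731/537) = -45592 + 731/537 = -24482173/537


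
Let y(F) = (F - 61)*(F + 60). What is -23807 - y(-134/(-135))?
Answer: -367178941/18225 ≈ -20147.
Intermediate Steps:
y(F) = (-61 + F)*(60 + F)
-23807 - y(-134/(-135)) = -23807 - (-3660 + (-134/(-135))² - (-134)/(-135)) = -23807 - (-3660 + (-134*(-1/135))² - (-134)*(-1)/135) = -23807 - (-3660 + (134/135)² - 1*134/135) = -23807 - (-3660 + 17956/18225 - 134/135) = -23807 - 1*(-66703634/18225) = -23807 + 66703634/18225 = -367178941/18225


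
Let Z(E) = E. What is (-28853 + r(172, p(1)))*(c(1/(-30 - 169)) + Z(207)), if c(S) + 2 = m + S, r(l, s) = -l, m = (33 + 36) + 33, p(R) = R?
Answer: -1773195300/199 ≈ -8.9105e+6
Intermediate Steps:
m = 102 (m = 69 + 33 = 102)
c(S) = 100 + S (c(S) = -2 + (102 + S) = 100 + S)
(-28853 + r(172, p(1)))*(c(1/(-30 - 169)) + Z(207)) = (-28853 - 1*172)*((100 + 1/(-30 - 169)) + 207) = (-28853 - 172)*((100 + 1/(-199)) + 207) = -29025*((100 - 1/199) + 207) = -29025*(19899/199 + 207) = -29025*61092/199 = -1773195300/199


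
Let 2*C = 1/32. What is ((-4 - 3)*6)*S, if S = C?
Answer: -21/32 ≈ -0.65625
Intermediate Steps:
C = 1/64 (C = (½)/32 = (½)*(1/32) = 1/64 ≈ 0.015625)
S = 1/64 ≈ 0.015625
((-4 - 3)*6)*S = ((-4 - 3)*6)*(1/64) = -7*6*(1/64) = -42*1/64 = -21/32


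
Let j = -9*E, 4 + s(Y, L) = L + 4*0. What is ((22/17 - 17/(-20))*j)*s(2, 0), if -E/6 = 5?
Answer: -39366/17 ≈ -2315.6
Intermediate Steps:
E = -30 (E = -6*5 = -30)
s(Y, L) = -4 + L (s(Y, L) = -4 + (L + 4*0) = -4 + (L + 0) = -4 + L)
j = 270 (j = -9*(-30) = 270)
((22/17 - 17/(-20))*j)*s(2, 0) = ((22/17 - 17/(-20))*270)*(-4 + 0) = ((22*(1/17) - 17*(-1/20))*270)*(-4) = ((22/17 + 17/20)*270)*(-4) = ((729/340)*270)*(-4) = (19683/34)*(-4) = -39366/17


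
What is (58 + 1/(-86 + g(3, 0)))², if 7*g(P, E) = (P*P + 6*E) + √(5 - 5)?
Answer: 1182465769/351649 ≈ 3362.6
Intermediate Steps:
g(P, E) = P²/7 + 6*E/7 (g(P, E) = ((P*P + 6*E) + √(5 - 5))/7 = ((P² + 6*E) + √0)/7 = ((P² + 6*E) + 0)/7 = (P² + 6*E)/7 = P²/7 + 6*E/7)
(58 + 1/(-86 + g(3, 0)))² = (58 + 1/(-86 + ((⅐)*3² + (6/7)*0)))² = (58 + 1/(-86 + ((⅐)*9 + 0)))² = (58 + 1/(-86 + (9/7 + 0)))² = (58 + 1/(-86 + 9/7))² = (58 + 1/(-593/7))² = (58 - 7/593)² = (34387/593)² = 1182465769/351649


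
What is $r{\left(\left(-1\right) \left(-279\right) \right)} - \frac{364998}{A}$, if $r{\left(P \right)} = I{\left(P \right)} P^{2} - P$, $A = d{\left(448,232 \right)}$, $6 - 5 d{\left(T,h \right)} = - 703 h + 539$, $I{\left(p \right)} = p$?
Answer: $\frac{3530437368690}{162563} \approx 2.1717 \cdot 10^{7}$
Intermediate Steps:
$d{\left(T,h \right)} = - \frac{533}{5} + \frac{703 h}{5}$ ($d{\left(T,h \right)} = \frac{6}{5} - \frac{- 703 h + 539}{5} = \frac{6}{5} - \frac{539 - 703 h}{5} = \frac{6}{5} + \left(- \frac{539}{5} + \frac{703 h}{5}\right) = - \frac{533}{5} + \frac{703 h}{5}$)
$A = \frac{162563}{5}$ ($A = - \frac{533}{5} + \frac{703}{5} \cdot 232 = - \frac{533}{5} + \frac{163096}{5} = \frac{162563}{5} \approx 32513.0$)
$r{\left(P \right)} = P^{3} - P$ ($r{\left(P \right)} = P P^{2} - P = P^{3} - P$)
$r{\left(\left(-1\right) \left(-279\right) \right)} - \frac{364998}{A} = \left(\left(\left(-1\right) \left(-279\right)\right)^{3} - \left(-1\right) \left(-279\right)\right) - \frac{364998}{\frac{162563}{5}} = \left(279^{3} - 279\right) - 364998 \cdot \frac{5}{162563} = \left(21717639 - 279\right) - \frac{1824990}{162563} = 21717360 - \frac{1824990}{162563} = \frac{3530437368690}{162563}$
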